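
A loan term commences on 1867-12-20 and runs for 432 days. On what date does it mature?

February 24, 1869

Advancing 432 days from December 20, 1867.
December has 31 days, so 31 − 20 = 11 days remain after December 20, 1867; 432 − 11 = 421 left.
January 1868 has 31 days: 421 − 31 = 390 left.
February 1868 has 29 days (1868 is a leap year): 390 − 29 = 361 left.
March 1868 has 31 days: 361 − 31 = 330 left.
April 1868 has 30 days: 330 − 30 = 300 left.
May 1868 has 31 days: 300 − 31 = 269 left.
June 1868 has 30 days: 269 − 30 = 239 left.
July 1868 has 31 days: 239 − 31 = 208 left.
August 1868 has 31 days: 208 − 31 = 177 left.
September 1868 has 30 days: 177 − 30 = 147 left.
October 1868 has 31 days: 147 − 31 = 116 left.
November 1868 has 30 days: 116 − 30 = 86 left.
December 1868 has 31 days: 86 − 31 = 55 left.
January 1869 has 31 days: 55 − 31 = 24 left.
24 days into February 1869 → February 24, 1869.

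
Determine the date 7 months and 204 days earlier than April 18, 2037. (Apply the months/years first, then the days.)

February 27, 2036

Going back 7 months and 204 days from April 18, 2037: first the month/year part, then the days.
month 4 − 7 = -3, which is month 9 of year 2036 → September 2036.
Day 18 is valid in September, giving September 18, 2036.
Now subtract 204 days from September 18, 2036.
Going back 18 days from September 18, 2036 reaches the end of the previous month; 204 − 18 = 186 left.
August 2036 has 31 days: 186 − 31 = 155 left.
July 2036 has 31 days: 155 − 31 = 124 left.
June 2036 has 30 days: 124 − 30 = 94 left.
May 2036 has 31 days: 94 − 31 = 63 left.
April 2036 has 30 days: 63 − 30 = 33 left.
March 2036 has 31 days: 33 − 31 = 2 left.
February 2036 has 29 days; 29 − 2 = 27 → February 27, 2036.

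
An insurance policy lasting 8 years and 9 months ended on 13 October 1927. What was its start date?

January 13, 1919

Subtracting 8 years and 9 months from October 13, 1927.
-8 years → 1919; month 10 − 9 = 1 → January 1919.
Day 13 is valid in January, giving January 13, 1919.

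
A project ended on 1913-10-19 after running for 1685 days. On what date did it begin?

Counting back 1685 days from October 19, 1913.
Going back 19 days from October 19, 1913 reaches the end of the previous month; 1685 − 19 = 1666 left.
September 1913 has 30 days: 1666 − 30 = 1636 left.
August 1913 has 31 days: 1636 − 31 = 1605 left.
July 1913 has 31 days: 1605 − 31 = 1574 left.
June 1913 has 30 days: 1574 − 30 = 1544 left.
May 1913 has 31 days: 1544 − 31 = 1513 left.
April 1913 has 30 days: 1513 − 30 = 1483 left.
March 1913 has 31 days: 1483 − 31 = 1452 left.
February 1913 has 28 days (1913 is not a leap year): 1452 − 28 = 1424 left.
January 1913 has 31 days: 1424 − 31 = 1393 left.
December 1912 has 31 days: 1393 − 31 = 1362 left.
November 1912 has 30 days: 1362 − 30 = 1332 left.
October 1912 has 31 days: 1332 − 31 = 1301 left.
September 1912 has 30 days: 1301 − 30 = 1271 left.
August 1912 has 31 days: 1271 − 31 = 1240 left.
July 1912 has 31 days: 1240 − 31 = 1209 left.
June 1912 has 30 days: 1209 − 30 = 1179 left.
May 1912 has 31 days: 1179 − 31 = 1148 left.
April 1912 has 30 days: 1148 − 30 = 1118 left.
March 1912 has 31 days: 1118 − 31 = 1087 left.
February 1912 has 29 days (1912 is a leap year): 1087 − 29 = 1058 left.
January 1912 has 31 days: 1058 − 31 = 1027 left.
December 1911 has 31 days: 1027 − 31 = 996 left.
November 1911 has 30 days: 996 − 30 = 966 left.
October 1911 has 31 days: 966 − 31 = 935 left.
September 1911 has 30 days: 935 − 30 = 905 left.
August 1911 has 31 days: 905 − 31 = 874 left.
July 1911 has 31 days: 874 − 31 = 843 left.
June 1911 has 30 days: 843 − 30 = 813 left.
May 1911 has 31 days: 813 − 31 = 782 left.
April 1911 has 30 days: 782 − 30 = 752 left.
March 1911 has 31 days: 752 − 31 = 721 left.
February 1911 has 28 days (1911 is not a leap year): 721 − 28 = 693 left.
January 1911 has 31 days: 693 − 31 = 662 left.
December 1910 has 31 days: 662 − 31 = 631 left.
November 1910 has 30 days: 631 − 30 = 601 left.
October 1910 has 31 days: 601 − 31 = 570 left.
September 1910 has 30 days: 570 − 30 = 540 left.
August 1910 has 31 days: 540 − 31 = 509 left.
July 1910 has 31 days: 509 − 31 = 478 left.
June 1910 has 30 days: 478 − 30 = 448 left.
May 1910 has 31 days: 448 − 31 = 417 left.
April 1910 has 30 days: 417 − 30 = 387 left.
March 1910 has 31 days: 387 − 31 = 356 left.
February 1910 has 28 days (1910 is not a leap year): 356 − 28 = 328 left.
January 1910 has 31 days: 328 − 31 = 297 left.
December 1909 has 31 days: 297 − 31 = 266 left.
November 1909 has 30 days: 266 − 30 = 236 left.
October 1909 has 31 days: 236 − 31 = 205 left.
September 1909 has 30 days: 205 − 30 = 175 left.
August 1909 has 31 days: 175 − 31 = 144 left.
July 1909 has 31 days: 144 − 31 = 113 left.
June 1909 has 30 days: 113 − 30 = 83 left.
May 1909 has 31 days: 83 − 31 = 52 left.
April 1909 has 30 days: 52 − 30 = 22 left.
March 1909 has 31 days; 31 − 22 = 9 → March 9, 1909.

March 9, 1909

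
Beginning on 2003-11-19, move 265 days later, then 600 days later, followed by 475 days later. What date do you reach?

July 21, 2007

Counting forward 265 days from November 19, 2003:
November has 30 days, so 30 − 19 = 11 days remain after November 19, 2003; 265 − 11 = 254 left.
December 2003 has 31 days: 254 − 31 = 223 left.
January 2004 has 31 days: 223 − 31 = 192 left.
February 2004 has 29 days (2004 is a leap year): 192 − 29 = 163 left.
March 2004 has 31 days: 163 − 31 = 132 left.
April 2004 has 30 days: 132 − 30 = 102 left.
May 2004 has 31 days: 102 − 31 = 71 left.
June 2004 has 30 days: 71 − 30 = 41 left.
July 2004 has 31 days: 41 − 31 = 10 left.
10 days into August 2004 → August 10, 2004.
Advancing 600 days from August 10, 2004:
August has 31 days, so 31 − 10 = 21 days remain after August 10, 2004; 600 − 21 = 579 left.
September 2004 has 30 days: 579 − 30 = 549 left.
October 2004 has 31 days: 549 − 31 = 518 left.
November 2004 has 30 days: 518 − 30 = 488 left.
December 2004 has 31 days: 488 − 31 = 457 left.
January 2005 has 31 days: 457 − 31 = 426 left.
February 2005 has 28 days (2005 is not a leap year): 426 − 28 = 398 left.
March 2005 has 31 days: 398 − 31 = 367 left.
April 2005 has 30 days: 367 − 30 = 337 left.
May 2005 has 31 days: 337 − 31 = 306 left.
June 2005 has 30 days: 306 − 30 = 276 left.
July 2005 has 31 days: 276 − 31 = 245 left.
August 2005 has 31 days: 245 − 31 = 214 left.
September 2005 has 30 days: 214 − 30 = 184 left.
October 2005 has 31 days: 184 − 31 = 153 left.
November 2005 has 30 days: 153 − 30 = 123 left.
December 2005 has 31 days: 123 − 31 = 92 left.
January 2006 has 31 days: 92 − 31 = 61 left.
February 2006 has 28 days (2006 is not a leap year): 61 − 28 = 33 left.
March 2006 has 31 days: 33 − 31 = 2 left.
2 days into April 2006 → April 2, 2006.
Adding 475 days from April 2, 2006:
April has 30 days, so 30 − 2 = 28 days remain after April 2, 2006; 475 − 28 = 447 left.
May 2006 has 31 days: 447 − 31 = 416 left.
June 2006 has 30 days: 416 − 30 = 386 left.
July 2006 has 31 days: 386 − 31 = 355 left.
August 2006 has 31 days: 355 − 31 = 324 left.
September 2006 has 30 days: 324 − 30 = 294 left.
October 2006 has 31 days: 294 − 31 = 263 left.
November 2006 has 30 days: 263 − 30 = 233 left.
December 2006 has 31 days: 233 − 31 = 202 left.
January 2007 has 31 days: 202 − 31 = 171 left.
February 2007 has 28 days (2007 is not a leap year): 171 − 28 = 143 left.
March 2007 has 31 days: 143 − 31 = 112 left.
April 2007 has 30 days: 112 − 30 = 82 left.
May 2007 has 31 days: 82 − 31 = 51 left.
June 2007 has 30 days: 51 − 30 = 21 left.
21 days into July 2007 → July 21, 2007.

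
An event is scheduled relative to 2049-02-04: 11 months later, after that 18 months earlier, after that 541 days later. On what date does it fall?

December 27, 2049

Adding 11 months from February 4, 2049:
month 2 + 11 = 13, which is month 1 of year 2050 → January 2050.
Day 4 is valid in January, giving January 4, 2050.
Counting back 18 months from January 4, 2050:
month 1 − 18 = -17, which is month 7 of year 2048 → July 2048.
Day 4 is valid in July, giving July 4, 2048.
Counting forward 541 days from July 4, 2048:
July has 31 days, so 31 − 4 = 27 days remain after July 4, 2048; 541 − 27 = 514 left.
August 2048 has 31 days: 514 − 31 = 483 left.
September 2048 has 30 days: 483 − 30 = 453 left.
October 2048 has 31 days: 453 − 31 = 422 left.
November 2048 has 30 days: 422 − 30 = 392 left.
December 2048 has 31 days: 392 − 31 = 361 left.
January 2049 has 31 days: 361 − 31 = 330 left.
February 2049 has 28 days (2049 is not a leap year): 330 − 28 = 302 left.
March 2049 has 31 days: 302 − 31 = 271 left.
April 2049 has 30 days: 271 − 30 = 241 left.
May 2049 has 31 days: 241 − 31 = 210 left.
June 2049 has 30 days: 210 − 30 = 180 left.
July 2049 has 31 days: 180 − 31 = 149 left.
August 2049 has 31 days: 149 − 31 = 118 left.
September 2049 has 30 days: 118 − 30 = 88 left.
October 2049 has 31 days: 88 − 31 = 57 left.
November 2049 has 30 days: 57 − 30 = 27 left.
27 days into December 2049 → December 27, 2049.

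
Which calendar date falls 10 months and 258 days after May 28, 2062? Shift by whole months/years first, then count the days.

December 11, 2063

Adding 10 months and 258 days from May 28, 2062: first the month/year part, then the days.
month 5 + 10 = 15, which is month 3 of year 2063 → March 2063.
Day 28 is valid in March, giving March 28, 2063.
Now add 258 days from March 28, 2063.
March has 31 days, so 31 − 28 = 3 days remain after March 28, 2063; 258 − 3 = 255 left.
April 2063 has 30 days: 255 − 30 = 225 left.
May 2063 has 31 days: 225 − 31 = 194 left.
June 2063 has 30 days: 194 − 30 = 164 left.
July 2063 has 31 days: 164 − 31 = 133 left.
August 2063 has 31 days: 133 − 31 = 102 left.
September 2063 has 30 days: 102 − 30 = 72 left.
October 2063 has 31 days: 72 − 31 = 41 left.
November 2063 has 30 days: 41 − 30 = 11 left.
11 days into December 2063 → December 11, 2063.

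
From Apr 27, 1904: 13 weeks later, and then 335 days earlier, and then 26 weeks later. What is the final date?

February 25, 1904

Advancing 13 weeks (= 91 days) from April 27, 1904:
April has 30 days, so 30 − 27 = 3 days remain after April 27, 1904; 91 − 3 = 88 left.
May 1904 has 31 days: 88 − 31 = 57 left.
June 1904 has 30 days: 57 − 30 = 27 left.
27 days into July 1904 → July 27, 1904.
Going back 335 days from July 27, 1904:
Going back 27 days from July 27, 1904 reaches the end of the previous month; 335 − 27 = 308 left.
June 1904 has 30 days: 308 − 30 = 278 left.
May 1904 has 31 days: 278 − 31 = 247 left.
April 1904 has 30 days: 247 − 30 = 217 left.
March 1904 has 31 days: 217 − 31 = 186 left.
February 1904 has 29 days (1904 is a leap year): 186 − 29 = 157 left.
January 1904 has 31 days: 157 − 31 = 126 left.
December 1903 has 31 days: 126 − 31 = 95 left.
November 1903 has 30 days: 95 − 30 = 65 left.
October 1903 has 31 days: 65 − 31 = 34 left.
September 1903 has 30 days: 34 − 30 = 4 left.
August 1903 has 31 days; 31 − 4 = 27 → August 27, 1903.
Advancing 26 weeks (= 182 days) from August 27, 1903:
August has 31 days, so 31 − 27 = 4 days remain after August 27, 1903; 182 − 4 = 178 left.
September 1903 has 30 days: 178 − 30 = 148 left.
October 1903 has 31 days: 148 − 31 = 117 left.
November 1903 has 30 days: 117 − 30 = 87 left.
December 1903 has 31 days: 87 − 31 = 56 left.
January 1904 has 31 days: 56 − 31 = 25 left.
25 days into February 1904 → February 25, 1904.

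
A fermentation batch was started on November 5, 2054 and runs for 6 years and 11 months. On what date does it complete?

Adding 6 years and 11 months from November 5, 2054.
+6 years → 2060; month 11 + 11 = 22, which is month 10 of year 2061 → October 2061.
Day 5 is valid in October, giving October 5, 2061.

October 5, 2061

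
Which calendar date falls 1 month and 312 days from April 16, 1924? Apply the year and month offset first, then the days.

Counting forward 1 month and 312 days from April 16, 1924: first the month/year part, then the days.
month 4 + 1 = 5 → May 1924.
Day 16 is valid in May, giving May 16, 1924.
Now add 312 days from May 16, 1924.
May has 31 days, so 31 − 16 = 15 days remain after May 16, 1924; 312 − 15 = 297 left.
June 1924 has 30 days: 297 − 30 = 267 left.
July 1924 has 31 days: 267 − 31 = 236 left.
August 1924 has 31 days: 236 − 31 = 205 left.
September 1924 has 30 days: 205 − 30 = 175 left.
October 1924 has 31 days: 175 − 31 = 144 left.
November 1924 has 30 days: 144 − 30 = 114 left.
December 1924 has 31 days: 114 − 31 = 83 left.
January 1925 has 31 days: 83 − 31 = 52 left.
February 1925 has 28 days (1925 is not a leap year): 52 − 28 = 24 left.
24 days into March 1925 → March 24, 1925.

March 24, 1925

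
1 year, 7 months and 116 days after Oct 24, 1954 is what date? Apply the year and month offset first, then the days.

September 17, 1956

Adding 1 year, 7 months and 116 days from October 24, 1954: first the month/year part, then the days.
+1 year → 1955; month 10 + 7 = 17, which is month 5 of year 1956 → May 1956.
Day 24 is valid in May, giving May 24, 1956.
Now add 116 days from May 24, 1956.
May has 31 days, so 31 − 24 = 7 days remain after May 24, 1956; 116 − 7 = 109 left.
June 1956 has 30 days: 109 − 30 = 79 left.
July 1956 has 31 days: 79 − 31 = 48 left.
August 1956 has 31 days: 48 − 31 = 17 left.
17 days into September 1956 → September 17, 1956.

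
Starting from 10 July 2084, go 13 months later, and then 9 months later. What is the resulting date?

May 10, 2086

Adding 13 months from July 10, 2084:
month 7 + 13 = 20, which is month 8 of year 2085 → August 2085.
Day 10 is valid in August, giving August 10, 2085.
Counting forward 9 months from August 10, 2085:
month 8 + 9 = 17, which is month 5 of year 2086 → May 2086.
Day 10 is valid in May, giving May 10, 2086.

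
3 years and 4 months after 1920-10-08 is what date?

Adding 3 years and 4 months from October 8, 1920.
+3 years → 1923; month 10 + 4 = 14, which is month 2 of year 1924 → February 1924.
Day 8 is valid in February, giving February 8, 1924.

February 8, 1924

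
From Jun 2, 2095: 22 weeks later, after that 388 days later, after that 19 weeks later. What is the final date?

Adding 22 weeks (= 154 days) from June 2, 2095:
June has 30 days, so 30 − 2 = 28 days remain after June 2, 2095; 154 − 28 = 126 left.
July 2095 has 31 days: 126 − 31 = 95 left.
August 2095 has 31 days: 95 − 31 = 64 left.
September 2095 has 30 days: 64 − 30 = 34 left.
October 2095 has 31 days: 34 − 31 = 3 left.
3 days into November 2095 → November 3, 2095.
Counting forward 388 days from November 3, 2095:
November has 30 days, so 30 − 3 = 27 days remain after November 3, 2095; 388 − 27 = 361 left.
December 2095 has 31 days: 361 − 31 = 330 left.
January 2096 has 31 days: 330 − 31 = 299 left.
February 2096 has 29 days (2096 is a leap year): 299 − 29 = 270 left.
March 2096 has 31 days: 270 − 31 = 239 left.
April 2096 has 30 days: 239 − 30 = 209 left.
May 2096 has 31 days: 209 − 31 = 178 left.
June 2096 has 30 days: 178 − 30 = 148 left.
July 2096 has 31 days: 148 − 31 = 117 left.
August 2096 has 31 days: 117 − 31 = 86 left.
September 2096 has 30 days: 86 − 30 = 56 left.
October 2096 has 31 days: 56 − 31 = 25 left.
25 days into November 2096 → November 25, 2096.
Advancing 19 weeks (= 133 days) from November 25, 2096:
November has 30 days, so 30 − 25 = 5 days remain after November 25, 2096; 133 − 5 = 128 left.
December 2096 has 31 days: 128 − 31 = 97 left.
January 2097 has 31 days: 97 − 31 = 66 left.
February 2097 has 28 days (2097 is not a leap year): 66 − 28 = 38 left.
March 2097 has 31 days: 38 − 31 = 7 left.
7 days into April 2097 → April 7, 2097.

April 7, 2097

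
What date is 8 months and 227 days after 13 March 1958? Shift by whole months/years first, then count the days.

June 28, 1959

Adding 8 months and 227 days from March 13, 1958: first the month/year part, then the days.
month 3 + 8 = 11 → November 1958.
Day 13 is valid in November, giving November 13, 1958.
Now add 227 days from November 13, 1958.
November has 30 days, so 30 − 13 = 17 days remain after November 13, 1958; 227 − 17 = 210 left.
December 1958 has 31 days: 210 − 31 = 179 left.
January 1959 has 31 days: 179 − 31 = 148 left.
February 1959 has 28 days (1959 is not a leap year): 148 − 28 = 120 left.
March 1959 has 31 days: 120 − 31 = 89 left.
April 1959 has 30 days: 89 − 30 = 59 left.
May 1959 has 31 days: 59 − 31 = 28 left.
28 days into June 1959 → June 28, 1959.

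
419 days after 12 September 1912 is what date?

Advancing 419 days from September 12, 1912.
September has 30 days, so 30 − 12 = 18 days remain after September 12, 1912; 419 − 18 = 401 left.
October 1912 has 31 days: 401 − 31 = 370 left.
November 1912 has 30 days: 370 − 30 = 340 left.
December 1912 has 31 days: 340 − 31 = 309 left.
January 1913 has 31 days: 309 − 31 = 278 left.
February 1913 has 28 days (1913 is not a leap year): 278 − 28 = 250 left.
March 1913 has 31 days: 250 − 31 = 219 left.
April 1913 has 30 days: 219 − 30 = 189 left.
May 1913 has 31 days: 189 − 31 = 158 left.
June 1913 has 30 days: 158 − 30 = 128 left.
July 1913 has 31 days: 128 − 31 = 97 left.
August 1913 has 31 days: 97 − 31 = 66 left.
September 1913 has 30 days: 66 − 30 = 36 left.
October 1913 has 31 days: 36 − 31 = 5 left.
5 days into November 1913 → November 5, 1913.

November 5, 1913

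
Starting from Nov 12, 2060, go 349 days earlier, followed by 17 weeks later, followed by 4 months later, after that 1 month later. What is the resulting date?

Subtracting 349 days from November 12, 2060:
Going back 12 days from November 12, 2060 reaches the end of the previous month; 349 − 12 = 337 left.
October 2060 has 31 days: 337 − 31 = 306 left.
September 2060 has 30 days: 306 − 30 = 276 left.
August 2060 has 31 days: 276 − 31 = 245 left.
July 2060 has 31 days: 245 − 31 = 214 left.
June 2060 has 30 days: 214 − 30 = 184 left.
May 2060 has 31 days: 184 − 31 = 153 left.
April 2060 has 30 days: 153 − 30 = 123 left.
March 2060 has 31 days: 123 − 31 = 92 left.
February 2060 has 29 days (2060 is a leap year): 92 − 29 = 63 left.
January 2060 has 31 days: 63 − 31 = 32 left.
December 2059 has 31 days: 32 − 31 = 1 left.
November 2059 has 30 days; 30 − 1 = 29 → November 29, 2059.
Counting forward 17 weeks (= 119 days) from November 29, 2059:
November has 30 days, so 30 − 29 = 1 day remains after November 29, 2059; 119 − 1 = 118 left.
December 2059 has 31 days: 118 − 31 = 87 left.
January 2060 has 31 days: 87 − 31 = 56 left.
February 2060 has 29 days (2060 is a leap year): 56 − 29 = 27 left.
27 days into March 2060 → March 27, 2060.
Advancing 4 months from March 27, 2060:
month 3 + 4 = 7 → July 2060.
Day 27 is valid in July, giving July 27, 2060.
Advancing 1 month from July 27, 2060:
month 7 + 1 = 8 → August 2060.
Day 27 is valid in August, giving August 27, 2060.

August 27, 2060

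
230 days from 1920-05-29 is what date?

Counting forward 230 days from May 29, 1920.
May has 31 days, so 31 − 29 = 2 days remain after May 29, 1920; 230 − 2 = 228 left.
June 1920 has 30 days: 228 − 30 = 198 left.
July 1920 has 31 days: 198 − 31 = 167 left.
August 1920 has 31 days: 167 − 31 = 136 left.
September 1920 has 30 days: 136 − 30 = 106 left.
October 1920 has 31 days: 106 − 31 = 75 left.
November 1920 has 30 days: 75 − 30 = 45 left.
December 1920 has 31 days: 45 − 31 = 14 left.
14 days into January 1921 → January 14, 1921.

January 14, 1921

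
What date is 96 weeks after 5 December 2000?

October 8, 2002

Adding 96 weeks = 672 days from December 5, 2000.
December has 31 days, so 31 − 5 = 26 days remain after December 5, 2000; 672 − 26 = 646 left.
January 2001 has 31 days: 646 − 31 = 615 left.
February 2001 has 28 days (2001 is not a leap year): 615 − 28 = 587 left.
March 2001 has 31 days: 587 − 31 = 556 left.
April 2001 has 30 days: 556 − 30 = 526 left.
May 2001 has 31 days: 526 − 31 = 495 left.
June 2001 has 30 days: 495 − 30 = 465 left.
July 2001 has 31 days: 465 − 31 = 434 left.
August 2001 has 31 days: 434 − 31 = 403 left.
September 2001 has 30 days: 403 − 30 = 373 left.
October 2001 has 31 days: 373 − 31 = 342 left.
November 2001 has 30 days: 342 − 30 = 312 left.
December 2001 has 31 days: 312 − 31 = 281 left.
January 2002 has 31 days: 281 − 31 = 250 left.
February 2002 has 28 days (2002 is not a leap year): 250 − 28 = 222 left.
March 2002 has 31 days: 222 − 31 = 191 left.
April 2002 has 30 days: 191 − 30 = 161 left.
May 2002 has 31 days: 161 − 31 = 130 left.
June 2002 has 30 days: 130 − 30 = 100 left.
July 2002 has 31 days: 100 − 31 = 69 left.
August 2002 has 31 days: 69 − 31 = 38 left.
September 2002 has 30 days: 38 − 30 = 8 left.
8 days into October 2002 → October 8, 2002.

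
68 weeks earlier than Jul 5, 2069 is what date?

March 16, 2068

Going back 68 weeks = 476 days from July 5, 2069.
Going back 5 days from July 5, 2069 reaches the end of the previous month; 476 − 5 = 471 left.
June 2069 has 30 days: 471 − 30 = 441 left.
May 2069 has 31 days: 441 − 31 = 410 left.
April 2069 has 30 days: 410 − 30 = 380 left.
March 2069 has 31 days: 380 − 31 = 349 left.
February 2069 has 28 days (2069 is not a leap year): 349 − 28 = 321 left.
January 2069 has 31 days: 321 − 31 = 290 left.
December 2068 has 31 days: 290 − 31 = 259 left.
November 2068 has 30 days: 259 − 30 = 229 left.
October 2068 has 31 days: 229 − 31 = 198 left.
September 2068 has 30 days: 198 − 30 = 168 left.
August 2068 has 31 days: 168 − 31 = 137 left.
July 2068 has 31 days: 137 − 31 = 106 left.
June 2068 has 30 days: 106 − 30 = 76 left.
May 2068 has 31 days: 76 − 31 = 45 left.
April 2068 has 30 days: 45 − 30 = 15 left.
March 2068 has 31 days; 31 − 15 = 16 → March 16, 2068.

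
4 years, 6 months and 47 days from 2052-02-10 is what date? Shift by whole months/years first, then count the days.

Counting forward 4 years, 6 months and 47 days from February 10, 2052: first the month/year part, then the days.
+4 years → 2056; month 2 + 6 = 8 → August 2056.
Day 10 is valid in August, giving August 10, 2056.
Now add 47 days from August 10, 2056.
August has 31 days, so 31 − 10 = 21 days remain after August 10, 2056; 47 − 21 = 26 left.
26 days into September 2056 → September 26, 2056.

September 26, 2056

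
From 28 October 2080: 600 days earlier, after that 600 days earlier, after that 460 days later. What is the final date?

Going back 600 days from October 28, 2080:
Going back 28 days from October 28, 2080 reaches the end of the previous month; 600 − 28 = 572 left.
September 2080 has 30 days: 572 − 30 = 542 left.
August 2080 has 31 days: 542 − 31 = 511 left.
July 2080 has 31 days: 511 − 31 = 480 left.
June 2080 has 30 days: 480 − 30 = 450 left.
May 2080 has 31 days: 450 − 31 = 419 left.
April 2080 has 30 days: 419 − 30 = 389 left.
March 2080 has 31 days: 389 − 31 = 358 left.
February 2080 has 29 days (2080 is a leap year): 358 − 29 = 329 left.
January 2080 has 31 days: 329 − 31 = 298 left.
December 2079 has 31 days: 298 − 31 = 267 left.
November 2079 has 30 days: 267 − 30 = 237 left.
October 2079 has 31 days: 237 − 31 = 206 left.
September 2079 has 30 days: 206 − 30 = 176 left.
August 2079 has 31 days: 176 − 31 = 145 left.
July 2079 has 31 days: 145 − 31 = 114 left.
June 2079 has 30 days: 114 − 30 = 84 left.
May 2079 has 31 days: 84 − 31 = 53 left.
April 2079 has 30 days: 53 − 30 = 23 left.
March 2079 has 31 days; 31 − 23 = 8 → March 8, 2079.
Counting back 600 days from March 8, 2079:
Going back 8 days from March 8, 2079 reaches the end of the previous month; 600 − 8 = 592 left.
February 2079 has 28 days (2079 is not a leap year): 592 − 28 = 564 left.
January 2079 has 31 days: 564 − 31 = 533 left.
December 2078 has 31 days: 533 − 31 = 502 left.
November 2078 has 30 days: 502 − 30 = 472 left.
October 2078 has 31 days: 472 − 31 = 441 left.
September 2078 has 30 days: 441 − 30 = 411 left.
August 2078 has 31 days: 411 − 31 = 380 left.
July 2078 has 31 days: 380 − 31 = 349 left.
June 2078 has 30 days: 349 − 30 = 319 left.
May 2078 has 31 days: 319 − 31 = 288 left.
April 2078 has 30 days: 288 − 30 = 258 left.
March 2078 has 31 days: 258 − 31 = 227 left.
February 2078 has 28 days (2078 is not a leap year): 227 − 28 = 199 left.
January 2078 has 31 days: 199 − 31 = 168 left.
December 2077 has 31 days: 168 − 31 = 137 left.
November 2077 has 30 days: 137 − 30 = 107 left.
October 2077 has 31 days: 107 − 31 = 76 left.
September 2077 has 30 days: 76 − 30 = 46 left.
August 2077 has 31 days: 46 − 31 = 15 left.
July 2077 has 31 days; 31 − 15 = 16 → July 16, 2077.
Adding 460 days from July 16, 2077:
July has 31 days, so 31 − 16 = 15 days remain after July 16, 2077; 460 − 15 = 445 left.
August 2077 has 31 days: 445 − 31 = 414 left.
September 2077 has 30 days: 414 − 30 = 384 left.
October 2077 has 31 days: 384 − 31 = 353 left.
November 2077 has 30 days: 353 − 30 = 323 left.
December 2077 has 31 days: 323 − 31 = 292 left.
January 2078 has 31 days: 292 − 31 = 261 left.
February 2078 has 28 days (2078 is not a leap year): 261 − 28 = 233 left.
March 2078 has 31 days: 233 − 31 = 202 left.
April 2078 has 30 days: 202 − 30 = 172 left.
May 2078 has 31 days: 172 − 31 = 141 left.
June 2078 has 30 days: 141 − 30 = 111 left.
July 2078 has 31 days: 111 − 31 = 80 left.
August 2078 has 31 days: 80 − 31 = 49 left.
September 2078 has 30 days: 49 − 30 = 19 left.
19 days into October 2078 → October 19, 2078.

October 19, 2078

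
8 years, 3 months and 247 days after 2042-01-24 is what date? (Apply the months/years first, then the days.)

Advancing 8 years, 3 months and 247 days from January 24, 2042: first the month/year part, then the days.
+8 years → 2050; month 1 + 3 = 4 → April 2050.
Day 24 is valid in April, giving April 24, 2050.
Now add 247 days from April 24, 2050.
April has 30 days, so 30 − 24 = 6 days remain after April 24, 2050; 247 − 6 = 241 left.
May 2050 has 31 days: 241 − 31 = 210 left.
June 2050 has 30 days: 210 − 30 = 180 left.
July 2050 has 31 days: 180 − 31 = 149 left.
August 2050 has 31 days: 149 − 31 = 118 left.
September 2050 has 30 days: 118 − 30 = 88 left.
October 2050 has 31 days: 88 − 31 = 57 left.
November 2050 has 30 days: 57 − 30 = 27 left.
27 days into December 2050 → December 27, 2050.

December 27, 2050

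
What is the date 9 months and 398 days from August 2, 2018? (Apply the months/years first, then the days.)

June 3, 2020

Counting forward 9 months and 398 days from August 2, 2018: first the month/year part, then the days.
month 8 + 9 = 17, which is month 5 of year 2019 → May 2019.
Day 2 is valid in May, giving May 2, 2019.
Now add 398 days from May 2, 2019.
May has 31 days, so 31 − 2 = 29 days remain after May 2, 2019; 398 − 29 = 369 left.
June 2019 has 30 days: 369 − 30 = 339 left.
July 2019 has 31 days: 339 − 31 = 308 left.
August 2019 has 31 days: 308 − 31 = 277 left.
September 2019 has 30 days: 277 − 30 = 247 left.
October 2019 has 31 days: 247 − 31 = 216 left.
November 2019 has 30 days: 216 − 30 = 186 left.
December 2019 has 31 days: 186 − 31 = 155 left.
January 2020 has 31 days: 155 − 31 = 124 left.
February 2020 has 29 days (2020 is a leap year): 124 − 29 = 95 left.
March 2020 has 31 days: 95 − 31 = 64 left.
April 2020 has 30 days: 64 − 30 = 34 left.
May 2020 has 31 days: 34 − 31 = 3 left.
3 days into June 2020 → June 3, 2020.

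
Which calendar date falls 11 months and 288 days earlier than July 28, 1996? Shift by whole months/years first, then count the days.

November 13, 1994

Going back 11 months and 288 days from July 28, 1996: first the month/year part, then the days.
month 7 − 11 = -4, which is month 8 of year 1995 → August 1995.
Day 28 is valid in August, giving August 28, 1995.
Now subtract 288 days from August 28, 1995.
Going back 28 days from August 28, 1995 reaches the end of the previous month; 288 − 28 = 260 left.
July 1995 has 31 days: 260 − 31 = 229 left.
June 1995 has 30 days: 229 − 30 = 199 left.
May 1995 has 31 days: 199 − 31 = 168 left.
April 1995 has 30 days: 168 − 30 = 138 left.
March 1995 has 31 days: 138 − 31 = 107 left.
February 1995 has 28 days (1995 is not a leap year): 107 − 28 = 79 left.
January 1995 has 31 days: 79 − 31 = 48 left.
December 1994 has 31 days: 48 − 31 = 17 left.
November 1994 has 30 days; 30 − 17 = 13 → November 13, 1994.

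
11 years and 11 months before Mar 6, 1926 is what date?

Subtracting 11 years and 11 months from March 6, 1926.
-11 years → 1915; month 3 − 11 = -8, which is month 4 of year 1914 → April 1914.
Day 6 is valid in April, giving April 6, 1914.

April 6, 1914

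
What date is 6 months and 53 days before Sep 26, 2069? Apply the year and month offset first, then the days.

Subtracting 6 months and 53 days from September 26, 2069: first the month/year part, then the days.
month 9 − 6 = 3 → March 2069.
Day 26 is valid in March, giving March 26, 2069.
Now subtract 53 days from March 26, 2069.
Going back 26 days from March 26, 2069 reaches the end of the previous month; 53 − 26 = 27 left.
February 2069 has 28 days; 28 − 27 = 1 → February 1, 2069.

February 1, 2069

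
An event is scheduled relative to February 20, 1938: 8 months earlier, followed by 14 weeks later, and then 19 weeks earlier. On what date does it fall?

May 16, 1937

Counting back 8 months from February 20, 1938:
month 2 − 8 = -6, which is month 6 of year 1937 → June 1937.
Day 20 is valid in June, giving June 20, 1937.
Counting forward 14 weeks (= 98 days) from June 20, 1937:
June has 30 days, so 30 − 20 = 10 days remain after June 20, 1937; 98 − 10 = 88 left.
July 1937 has 31 days: 88 − 31 = 57 left.
August 1937 has 31 days: 57 − 31 = 26 left.
26 days into September 1937 → September 26, 1937.
Subtracting 19 weeks (= 133 days) from September 26, 1937:
Going back 26 days from September 26, 1937 reaches the end of the previous month; 133 − 26 = 107 left.
August 1937 has 31 days: 107 − 31 = 76 left.
July 1937 has 31 days: 76 − 31 = 45 left.
June 1937 has 30 days: 45 − 30 = 15 left.
May 1937 has 31 days; 31 − 15 = 16 → May 16, 1937.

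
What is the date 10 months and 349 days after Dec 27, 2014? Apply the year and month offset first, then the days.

October 10, 2016

Advancing 10 months and 349 days from December 27, 2014: first the month/year part, then the days.
month 12 + 10 = 22, which is month 10 of year 2015 → October 2015.
Day 27 is valid in October, giving October 27, 2015.
Now add 349 days from October 27, 2015.
October has 31 days, so 31 − 27 = 4 days remain after October 27, 2015; 349 − 4 = 345 left.
November 2015 has 30 days: 345 − 30 = 315 left.
December 2015 has 31 days: 315 − 31 = 284 left.
January 2016 has 31 days: 284 − 31 = 253 left.
February 2016 has 29 days (2016 is a leap year): 253 − 29 = 224 left.
March 2016 has 31 days: 224 − 31 = 193 left.
April 2016 has 30 days: 193 − 30 = 163 left.
May 2016 has 31 days: 163 − 31 = 132 left.
June 2016 has 30 days: 132 − 30 = 102 left.
July 2016 has 31 days: 102 − 31 = 71 left.
August 2016 has 31 days: 71 − 31 = 40 left.
September 2016 has 30 days: 40 − 30 = 10 left.
10 days into October 2016 → October 10, 2016.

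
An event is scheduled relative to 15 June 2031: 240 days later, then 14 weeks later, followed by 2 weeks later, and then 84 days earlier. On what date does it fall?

Advancing 240 days from June 15, 2031:
June has 30 days, so 30 − 15 = 15 days remain after June 15, 2031; 240 − 15 = 225 left.
July 2031 has 31 days: 225 − 31 = 194 left.
August 2031 has 31 days: 194 − 31 = 163 left.
September 2031 has 30 days: 163 − 30 = 133 left.
October 2031 has 31 days: 133 − 31 = 102 left.
November 2031 has 30 days: 102 − 30 = 72 left.
December 2031 has 31 days: 72 − 31 = 41 left.
January 2032 has 31 days: 41 − 31 = 10 left.
10 days into February 2032 → February 10, 2032.
Advancing 14 weeks (= 98 days) from February 10, 2032:
February has 29 days, so 29 − 10 = 19 days remain after February 10, 2032; 98 − 19 = 79 left.
March 2032 has 31 days: 79 − 31 = 48 left.
April 2032 has 30 days: 48 − 30 = 18 left.
18 days into May 2032 → May 18, 2032.
Adding 2 weeks (= 14 days) from May 18, 2032:
May has 31 days, so 31 − 18 = 13 days remain after May 18, 2032; 14 − 13 = 1 left.
1 day into June 2032 → June 1, 2032.
Counting back 84 days from June 1, 2032:
Going back 1 day from June 1, 2032 reaches the end of the previous month; 84 − 1 = 83 left.
May 2032 has 31 days: 83 − 31 = 52 left.
April 2032 has 30 days: 52 − 30 = 22 left.
March 2032 has 31 days; 31 − 22 = 9 → March 9, 2032.

March 9, 2032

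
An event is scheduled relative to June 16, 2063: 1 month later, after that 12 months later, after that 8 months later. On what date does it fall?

March 16, 2065

Counting forward 1 month from June 16, 2063:
month 6 + 1 = 7 → July 2063.
Day 16 is valid in July, giving July 16, 2063.
Counting forward 12 months from July 16, 2063:
month 7 + 12 = 19, which is month 7 of year 2064 → July 2064.
Day 16 is valid in July, giving July 16, 2064.
Adding 8 months from July 16, 2064:
month 7 + 8 = 15, which is month 3 of year 2065 → March 2065.
Day 16 is valid in March, giving March 16, 2065.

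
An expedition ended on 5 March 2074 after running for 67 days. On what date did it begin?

Subtracting 67 days from March 5, 2074.
Going back 5 days from March 5, 2074 reaches the end of the previous month; 67 − 5 = 62 left.
February 2074 has 28 days (2074 is not a leap year): 62 − 28 = 34 left.
January 2074 has 31 days: 34 − 31 = 3 left.
December 2073 has 31 days; 31 − 3 = 28 → December 28, 2073.

December 28, 2073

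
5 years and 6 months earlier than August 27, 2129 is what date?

February 27, 2124

Going back 5 years and 6 months from August 27, 2129.
-5 years → 2124; month 8 − 6 = 2 → February 2124.
Day 27 is valid in February, giving February 27, 2124.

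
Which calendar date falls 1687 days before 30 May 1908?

October 17, 1903

Counting back 1687 days from May 30, 1908.
Going back 30 days from May 30, 1908 reaches the end of the previous month; 1687 − 30 = 1657 left.
April 1908 has 30 days: 1657 − 30 = 1627 left.
March 1908 has 31 days: 1627 − 31 = 1596 left.
February 1908 has 29 days (1908 is a leap year): 1596 − 29 = 1567 left.
January 1908 has 31 days: 1567 − 31 = 1536 left.
December 1907 has 31 days: 1536 − 31 = 1505 left.
November 1907 has 30 days: 1505 − 30 = 1475 left.
October 1907 has 31 days: 1475 − 31 = 1444 left.
September 1907 has 30 days: 1444 − 30 = 1414 left.
August 1907 has 31 days: 1414 − 31 = 1383 left.
July 1907 has 31 days: 1383 − 31 = 1352 left.
June 1907 has 30 days: 1352 − 30 = 1322 left.
May 1907 has 31 days: 1322 − 31 = 1291 left.
April 1907 has 30 days: 1291 − 30 = 1261 left.
March 1907 has 31 days: 1261 − 31 = 1230 left.
February 1907 has 28 days (1907 is not a leap year): 1230 − 28 = 1202 left.
January 1907 has 31 days: 1202 − 31 = 1171 left.
December 1906 has 31 days: 1171 − 31 = 1140 left.
November 1906 has 30 days: 1140 − 30 = 1110 left.
October 1906 has 31 days: 1110 − 31 = 1079 left.
September 1906 has 30 days: 1079 − 30 = 1049 left.
August 1906 has 31 days: 1049 − 31 = 1018 left.
July 1906 has 31 days: 1018 − 31 = 987 left.
June 1906 has 30 days: 987 − 30 = 957 left.
May 1906 has 31 days: 957 − 31 = 926 left.
April 1906 has 30 days: 926 − 30 = 896 left.
March 1906 has 31 days: 896 − 31 = 865 left.
February 1906 has 28 days (1906 is not a leap year): 865 − 28 = 837 left.
January 1906 has 31 days: 837 − 31 = 806 left.
December 1905 has 31 days: 806 − 31 = 775 left.
November 1905 has 30 days: 775 − 30 = 745 left.
October 1905 has 31 days: 745 − 31 = 714 left.
September 1905 has 30 days: 714 − 30 = 684 left.
August 1905 has 31 days: 684 − 31 = 653 left.
July 1905 has 31 days: 653 − 31 = 622 left.
June 1905 has 30 days: 622 − 30 = 592 left.
May 1905 has 31 days: 592 − 31 = 561 left.
April 1905 has 30 days: 561 − 30 = 531 left.
March 1905 has 31 days: 531 − 31 = 500 left.
February 1905 has 28 days (1905 is not a leap year): 500 − 28 = 472 left.
January 1905 has 31 days: 472 − 31 = 441 left.
December 1904 has 31 days: 441 − 31 = 410 left.
November 1904 has 30 days: 410 − 30 = 380 left.
October 1904 has 31 days: 380 − 31 = 349 left.
September 1904 has 30 days: 349 − 30 = 319 left.
August 1904 has 31 days: 319 − 31 = 288 left.
July 1904 has 31 days: 288 − 31 = 257 left.
June 1904 has 30 days: 257 − 30 = 227 left.
May 1904 has 31 days: 227 − 31 = 196 left.
April 1904 has 30 days: 196 − 30 = 166 left.
March 1904 has 31 days: 166 − 31 = 135 left.
February 1904 has 29 days (1904 is a leap year): 135 − 29 = 106 left.
January 1904 has 31 days: 106 − 31 = 75 left.
December 1903 has 31 days: 75 − 31 = 44 left.
November 1903 has 30 days: 44 − 30 = 14 left.
October 1903 has 31 days; 31 − 14 = 17 → October 17, 1903.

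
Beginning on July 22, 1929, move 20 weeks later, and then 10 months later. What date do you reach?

Advancing 20 weeks (= 140 days) from July 22, 1929:
July has 31 days, so 31 − 22 = 9 days remain after July 22, 1929; 140 − 9 = 131 left.
August 1929 has 31 days: 131 − 31 = 100 left.
September 1929 has 30 days: 100 − 30 = 70 left.
October 1929 has 31 days: 70 − 31 = 39 left.
November 1929 has 30 days: 39 − 30 = 9 left.
9 days into December 1929 → December 9, 1929.
Adding 10 months from December 9, 1929:
month 12 + 10 = 22, which is month 10 of year 1930 → October 1930.
Day 9 is valid in October, giving October 9, 1930.

October 9, 1930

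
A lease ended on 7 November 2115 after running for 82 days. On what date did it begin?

August 17, 2115

Subtracting 82 days from November 7, 2115.
Going back 7 days from November 7, 2115 reaches the end of the previous month; 82 − 7 = 75 left.
October 2115 has 31 days: 75 − 31 = 44 left.
September 2115 has 30 days: 44 − 30 = 14 left.
August 2115 has 31 days; 31 − 14 = 17 → August 17, 2115.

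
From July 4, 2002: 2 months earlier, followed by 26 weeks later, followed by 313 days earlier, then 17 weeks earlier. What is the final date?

August 27, 2001

Counting back 2 months from July 4, 2002:
month 7 − 2 = 5 → May 2002.
Day 4 is valid in May, giving May 4, 2002.
Adding 26 weeks (= 182 days) from May 4, 2002:
May has 31 days, so 31 − 4 = 27 days remain after May 4, 2002; 182 − 27 = 155 left.
June 2002 has 30 days: 155 − 30 = 125 left.
July 2002 has 31 days: 125 − 31 = 94 left.
August 2002 has 31 days: 94 − 31 = 63 left.
September 2002 has 30 days: 63 − 30 = 33 left.
October 2002 has 31 days: 33 − 31 = 2 left.
2 days into November 2002 → November 2, 2002.
Counting back 313 days from November 2, 2002:
Going back 2 days from November 2, 2002 reaches the end of the previous month; 313 − 2 = 311 left.
October 2002 has 31 days: 311 − 31 = 280 left.
September 2002 has 30 days: 280 − 30 = 250 left.
August 2002 has 31 days: 250 − 31 = 219 left.
July 2002 has 31 days: 219 − 31 = 188 left.
June 2002 has 30 days: 188 − 30 = 158 left.
May 2002 has 31 days: 158 − 31 = 127 left.
April 2002 has 30 days: 127 − 30 = 97 left.
March 2002 has 31 days: 97 − 31 = 66 left.
February 2002 has 28 days (2002 is not a leap year): 66 − 28 = 38 left.
January 2002 has 31 days: 38 − 31 = 7 left.
December 2001 has 31 days; 31 − 7 = 24 → December 24, 2001.
Subtracting 17 weeks (= 119 days) from December 24, 2001:
Going back 24 days from December 24, 2001 reaches the end of the previous month; 119 − 24 = 95 left.
November 2001 has 30 days: 95 − 30 = 65 left.
October 2001 has 31 days: 65 − 31 = 34 left.
September 2001 has 30 days: 34 − 30 = 4 left.
August 2001 has 31 days; 31 − 4 = 27 → August 27, 2001.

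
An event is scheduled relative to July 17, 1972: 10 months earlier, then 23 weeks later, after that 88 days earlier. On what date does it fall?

Subtracting 10 months from July 17, 1972:
month 7 − 10 = -3, which is month 9 of year 1971 → September 1971.
Day 17 is valid in September, giving September 17, 1971.
Adding 23 weeks (= 161 days) from September 17, 1971:
September has 30 days, so 30 − 17 = 13 days remain after September 17, 1971; 161 − 13 = 148 left.
October 1971 has 31 days: 148 − 31 = 117 left.
November 1971 has 30 days: 117 − 30 = 87 left.
December 1971 has 31 days: 87 − 31 = 56 left.
January 1972 has 31 days: 56 − 31 = 25 left.
25 days into February 1972 → February 25, 1972.
Subtracting 88 days from February 25, 1972:
Going back 25 days from February 25, 1972 reaches the end of the previous month; 88 − 25 = 63 left.
January 1972 has 31 days: 63 − 31 = 32 left.
December 1971 has 31 days: 32 − 31 = 1 left.
November 1971 has 30 days; 30 − 1 = 29 → November 29, 1971.

November 29, 1971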